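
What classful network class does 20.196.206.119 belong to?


First octet: 20
Binary: 00010100
0xxxxxxx -> Class A (1-126)
Class A, default mask 255.0.0.0 (/8)


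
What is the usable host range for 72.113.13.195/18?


Network: 72.113.0.0
Broadcast: 72.113.63.255
First usable = network + 1
Last usable = broadcast - 1
Range: 72.113.0.1 to 72.113.63.254


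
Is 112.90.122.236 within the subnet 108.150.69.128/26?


Subnet network: 108.150.69.128
Test IP AND mask: 112.90.122.192
No, 112.90.122.236 is not in 108.150.69.128/26


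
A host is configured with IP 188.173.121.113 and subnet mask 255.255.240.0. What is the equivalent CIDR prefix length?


Binary: 11111111.11111111.11110000.00000000
Count leading 1s
Prefix: /20


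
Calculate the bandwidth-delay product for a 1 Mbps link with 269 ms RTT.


BDP = bandwidth * RTT
= 1 Mbps * 269 ms
= 1 * 1e6 * 269 / 1000 bits
= 269000 bits
= 33625 bytes
= 32.8369 KB
BDP = 269000 bits (33625 bytes)


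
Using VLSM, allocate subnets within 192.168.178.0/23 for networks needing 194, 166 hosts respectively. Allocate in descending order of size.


194 hosts -> /24 (254 usable): 192.168.178.0/24
166 hosts -> /24 (254 usable): 192.168.179.0/24
Allocation: 192.168.178.0/24 (194 hosts, 254 usable); 192.168.179.0/24 (166 hosts, 254 usable)


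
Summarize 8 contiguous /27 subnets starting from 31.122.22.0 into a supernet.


Original prefix: /27
Number of subnets: 8 = 2^3
New prefix = 27 - 3 = 24
Supernet: 31.122.22.0/24


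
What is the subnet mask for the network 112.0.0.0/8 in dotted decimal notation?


/8 means 8 network bits, 24 host bits
Binary: 11111111000000000000000000000000
Mask: 255.0.0.0


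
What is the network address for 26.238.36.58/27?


IP:   00011010.11101110.00100100.00111010
Mask: 11111111.11111111.11111111.11100000
AND operation:
Net:  00011010.11101110.00100100.00100000
Network: 26.238.36.32/27


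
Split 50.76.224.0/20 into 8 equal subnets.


New prefix = 20 + 3 = 23
Each subnet has 512 addresses
  50.76.224.0/23
  50.76.226.0/23
  50.76.228.0/23
  50.76.230.0/23
  50.76.232.0/23
  50.76.234.0/23
  50.76.236.0/23
  50.76.238.0/23
Subnets: 50.76.224.0/23, 50.76.226.0/23, 50.76.228.0/23, 50.76.230.0/23, 50.76.232.0/23, 50.76.234.0/23, 50.76.236.0/23, 50.76.238.0/23


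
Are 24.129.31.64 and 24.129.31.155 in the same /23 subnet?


Mask: 255.255.254.0
24.129.31.64 AND mask = 24.129.30.0
24.129.31.155 AND mask = 24.129.30.0
Yes, same subnet (24.129.30.0)


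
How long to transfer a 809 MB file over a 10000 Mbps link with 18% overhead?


Effective throughput = 10000 * (1 - 18/100) = 8200 Mbps
File size in Mb = 809 * 8 = 6472 Mb
Time = 6472 / 8200
Time = 0.7893 seconds


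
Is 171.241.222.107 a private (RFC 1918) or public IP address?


RFC 1918 private ranges:
  10.0.0.0/8 (10.0.0.0 - 10.255.255.255)
  172.16.0.0/12 (172.16.0.0 - 172.31.255.255)
  192.168.0.0/16 (192.168.0.0 - 192.168.255.255)
Public (not in any RFC 1918 range)


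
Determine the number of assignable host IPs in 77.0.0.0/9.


Host bits = 32 - 9 = 23
Total addresses = 2^23 = 8388608
Usable = total - 2 (network and broadcast)
Usable hosts: 8388606


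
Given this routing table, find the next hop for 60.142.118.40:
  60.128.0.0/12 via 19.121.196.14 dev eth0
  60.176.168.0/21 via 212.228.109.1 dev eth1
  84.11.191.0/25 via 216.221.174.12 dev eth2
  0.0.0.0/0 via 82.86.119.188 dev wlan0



Longest prefix match for 60.142.118.40:
  /12 60.128.0.0: MATCH
  /21 60.176.168.0: no
  /25 84.11.191.0: no
  /0 0.0.0.0: MATCH
Selected: next-hop 19.121.196.14 via eth0 (matched /12)


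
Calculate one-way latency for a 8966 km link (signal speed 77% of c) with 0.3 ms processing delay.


Speed = 0.77 * 3e5 km/s = 231000 km/s
Propagation delay = 8966 / 231000 = 0.0388 s = 38.8139 ms
Processing delay = 0.3 ms
Total one-way latency = 39.1139 ms


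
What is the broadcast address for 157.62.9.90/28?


Network: 157.62.9.80/28
Host bits = 4
Set all host bits to 1:
Broadcast: 157.62.9.95


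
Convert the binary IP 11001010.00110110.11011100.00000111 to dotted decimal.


11001010 = 202
00110110 = 54
11011100 = 220
00000111 = 7
IP: 202.54.220.7


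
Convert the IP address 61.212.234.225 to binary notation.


61 = 00111101
212 = 11010100
234 = 11101010
225 = 11100001
Binary: 00111101.11010100.11101010.11100001


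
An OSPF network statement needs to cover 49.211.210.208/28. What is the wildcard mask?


Subnet mask: 255.255.255.240
Wildcard = 255.255.255.255 - subnet mask
255 - 255 = 0
255 - 255 = 0
255 - 255 = 0
255 - 240 = 15
Wildcard: 0.0.0.15


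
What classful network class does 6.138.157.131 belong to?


First octet: 6
Binary: 00000110
0xxxxxxx -> Class A (1-126)
Class A, default mask 255.0.0.0 (/8)


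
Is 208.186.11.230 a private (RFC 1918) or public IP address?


RFC 1918 private ranges:
  10.0.0.0/8 (10.0.0.0 - 10.255.255.255)
  172.16.0.0/12 (172.16.0.0 - 172.31.255.255)
  192.168.0.0/16 (192.168.0.0 - 192.168.255.255)
Public (not in any RFC 1918 range)


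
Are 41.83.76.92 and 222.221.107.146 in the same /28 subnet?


Mask: 255.255.255.240
41.83.76.92 AND mask = 41.83.76.80
222.221.107.146 AND mask = 222.221.107.144
No, different subnets (41.83.76.80 vs 222.221.107.144)


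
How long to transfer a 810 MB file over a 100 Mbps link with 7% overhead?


Effective throughput = 100 * (1 - 7/100) = 93 Mbps
File size in Mb = 810 * 8 = 6480 Mb
Time = 6480 / 93
Time = 69.6774 seconds


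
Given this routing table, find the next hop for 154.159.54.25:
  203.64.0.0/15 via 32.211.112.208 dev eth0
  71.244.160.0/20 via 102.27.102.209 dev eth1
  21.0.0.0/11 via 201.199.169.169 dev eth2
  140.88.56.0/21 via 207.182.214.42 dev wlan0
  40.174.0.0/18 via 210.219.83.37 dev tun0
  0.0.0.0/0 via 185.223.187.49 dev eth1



Longest prefix match for 154.159.54.25:
  /15 203.64.0.0: no
  /20 71.244.160.0: no
  /11 21.0.0.0: no
  /21 140.88.56.0: no
  /18 40.174.0.0: no
  /0 0.0.0.0: MATCH
Selected: next-hop 185.223.187.49 via eth1 (matched /0)


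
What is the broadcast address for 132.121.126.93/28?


Network: 132.121.126.80/28
Host bits = 4
Set all host bits to 1:
Broadcast: 132.121.126.95


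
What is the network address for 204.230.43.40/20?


IP:   11001100.11100110.00101011.00101000
Mask: 11111111.11111111.11110000.00000000
AND operation:
Net:  11001100.11100110.00100000.00000000
Network: 204.230.32.0/20


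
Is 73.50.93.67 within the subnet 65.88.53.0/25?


Subnet network: 65.88.53.0
Test IP AND mask: 73.50.93.0
No, 73.50.93.67 is not in 65.88.53.0/25


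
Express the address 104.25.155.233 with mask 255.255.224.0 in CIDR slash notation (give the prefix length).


Binary: 11111111.11111111.11100000.00000000
Count leading 1s
Prefix: /19


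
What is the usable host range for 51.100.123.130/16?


Network: 51.100.0.0
Broadcast: 51.100.255.255
First usable = network + 1
Last usable = broadcast - 1
Range: 51.100.0.1 to 51.100.255.254


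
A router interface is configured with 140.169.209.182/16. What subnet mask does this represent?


/16 means 16 network bits, 16 host bits
Binary: 11111111111111110000000000000000
Mask: 255.255.0.0


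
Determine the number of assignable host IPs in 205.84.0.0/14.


Host bits = 32 - 14 = 18
Total addresses = 2^18 = 262144
Usable = total - 2 (network and broadcast)
Usable hosts: 262142


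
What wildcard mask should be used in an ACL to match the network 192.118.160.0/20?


Subnet mask: 255.255.240.0
Wildcard = 255.255.255.255 - subnet mask
255 - 255 = 0
255 - 255 = 0
255 - 240 = 15
255 - 0 = 255
Wildcard: 0.0.15.255


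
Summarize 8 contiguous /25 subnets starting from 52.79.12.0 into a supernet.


Original prefix: /25
Number of subnets: 8 = 2^3
New prefix = 25 - 3 = 22
Supernet: 52.79.12.0/22


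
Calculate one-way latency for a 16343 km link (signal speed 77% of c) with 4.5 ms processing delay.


Speed = 0.77 * 3e5 km/s = 231000 km/s
Propagation delay = 16343 / 231000 = 0.0707 s = 70.7489 ms
Processing delay = 4.5 ms
Total one-way latency = 75.2489 ms


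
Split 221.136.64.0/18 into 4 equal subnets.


New prefix = 18 + 2 = 20
Each subnet has 4096 addresses
  221.136.64.0/20
  221.136.80.0/20
  221.136.96.0/20
  221.136.112.0/20
Subnets: 221.136.64.0/20, 221.136.80.0/20, 221.136.96.0/20, 221.136.112.0/20


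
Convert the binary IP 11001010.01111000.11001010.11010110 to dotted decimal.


11001010 = 202
01111000 = 120
11001010 = 202
11010110 = 214
IP: 202.120.202.214


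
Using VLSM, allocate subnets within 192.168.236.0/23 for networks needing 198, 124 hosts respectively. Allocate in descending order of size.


198 hosts -> /24 (254 usable): 192.168.236.0/24
124 hosts -> /25 (126 usable): 192.168.237.0/25
Allocation: 192.168.236.0/24 (198 hosts, 254 usable); 192.168.237.0/25 (124 hosts, 126 usable)


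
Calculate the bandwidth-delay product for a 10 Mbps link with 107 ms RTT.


BDP = bandwidth * RTT
= 10 Mbps * 107 ms
= 10 * 1e6 * 107 / 1000 bits
= 1070000 bits
= 133750 bytes
= 130.6152 KB
BDP = 1070000 bits (133750 bytes)


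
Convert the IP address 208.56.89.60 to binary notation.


208 = 11010000
56 = 00111000
89 = 01011001
60 = 00111100
Binary: 11010000.00111000.01011001.00111100


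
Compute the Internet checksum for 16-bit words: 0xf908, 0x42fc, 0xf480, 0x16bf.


Sum all words (with carry folding):
+ 0xf908 = 0xf908
+ 0x42fc = 0x3c05
+ 0xf480 = 0x3086
+ 0x16bf = 0x4745
One's complement: ~0x4745
Checksum = 0xb8ba


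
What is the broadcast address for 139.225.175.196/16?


Network: 139.225.0.0/16
Host bits = 16
Set all host bits to 1:
Broadcast: 139.225.255.255


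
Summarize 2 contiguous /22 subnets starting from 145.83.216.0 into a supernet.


Original prefix: /22
Number of subnets: 2 = 2^1
New prefix = 22 - 1 = 21
Supernet: 145.83.216.0/21


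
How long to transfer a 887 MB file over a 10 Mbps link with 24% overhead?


Effective throughput = 10 * (1 - 24/100) = 7.6 Mbps
File size in Mb = 887 * 8 = 7096 Mb
Time = 7096 / 7.6
Time = 933.6842 seconds


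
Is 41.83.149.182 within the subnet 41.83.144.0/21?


Subnet network: 41.83.144.0
Test IP AND mask: 41.83.144.0
Yes, 41.83.149.182 is in 41.83.144.0/21


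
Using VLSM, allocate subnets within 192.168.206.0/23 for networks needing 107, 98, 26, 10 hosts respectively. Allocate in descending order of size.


107 hosts -> /25 (126 usable): 192.168.206.0/25
98 hosts -> /25 (126 usable): 192.168.206.128/25
26 hosts -> /27 (30 usable): 192.168.207.0/27
10 hosts -> /28 (14 usable): 192.168.207.32/28
Allocation: 192.168.206.0/25 (107 hosts, 126 usable); 192.168.206.128/25 (98 hosts, 126 usable); 192.168.207.0/27 (26 hosts, 30 usable); 192.168.207.32/28 (10 hosts, 14 usable)


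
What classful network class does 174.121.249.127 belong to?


First octet: 174
Binary: 10101110
10xxxxxx -> Class B (128-191)
Class B, default mask 255.255.0.0 (/16)


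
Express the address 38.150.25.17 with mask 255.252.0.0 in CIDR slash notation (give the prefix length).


Binary: 11111111.11111100.00000000.00000000
Count leading 1s
Prefix: /14


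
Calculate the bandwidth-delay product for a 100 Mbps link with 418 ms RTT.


BDP = bandwidth * RTT
= 100 Mbps * 418 ms
= 100 * 1e6 * 418 / 1000 bits
= 41800000 bits
= 5225000 bytes
= 5102.5391 KB
BDP = 41800000 bits (5225000 bytes)


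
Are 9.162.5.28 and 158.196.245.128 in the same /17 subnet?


Mask: 255.255.128.0
9.162.5.28 AND mask = 9.162.0.0
158.196.245.128 AND mask = 158.196.128.0
No, different subnets (9.162.0.0 vs 158.196.128.0)


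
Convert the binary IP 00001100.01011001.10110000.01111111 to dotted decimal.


00001100 = 12
01011001 = 89
10110000 = 176
01111111 = 127
IP: 12.89.176.127


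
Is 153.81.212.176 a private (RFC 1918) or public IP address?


RFC 1918 private ranges:
  10.0.0.0/8 (10.0.0.0 - 10.255.255.255)
  172.16.0.0/12 (172.16.0.0 - 172.31.255.255)
  192.168.0.0/16 (192.168.0.0 - 192.168.255.255)
Public (not in any RFC 1918 range)


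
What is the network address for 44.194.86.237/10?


IP:   00101100.11000010.01010110.11101101
Mask: 11111111.11000000.00000000.00000000
AND operation:
Net:  00101100.11000000.00000000.00000000
Network: 44.192.0.0/10


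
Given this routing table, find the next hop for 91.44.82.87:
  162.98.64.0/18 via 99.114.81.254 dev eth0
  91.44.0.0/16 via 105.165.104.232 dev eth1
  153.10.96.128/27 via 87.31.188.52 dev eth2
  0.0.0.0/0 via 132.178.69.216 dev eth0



Longest prefix match for 91.44.82.87:
  /18 162.98.64.0: no
  /16 91.44.0.0: MATCH
  /27 153.10.96.128: no
  /0 0.0.0.0: MATCH
Selected: next-hop 105.165.104.232 via eth1 (matched /16)


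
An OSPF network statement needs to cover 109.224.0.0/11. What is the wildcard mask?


Subnet mask: 255.224.0.0
Wildcard = 255.255.255.255 - subnet mask
255 - 255 = 0
255 - 224 = 31
255 - 0 = 255
255 - 0 = 255
Wildcard: 0.31.255.255


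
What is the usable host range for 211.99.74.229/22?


Network: 211.99.72.0
Broadcast: 211.99.75.255
First usable = network + 1
Last usable = broadcast - 1
Range: 211.99.72.1 to 211.99.75.254


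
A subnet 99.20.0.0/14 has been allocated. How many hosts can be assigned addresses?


Host bits = 32 - 14 = 18
Total addresses = 2^18 = 262144
Usable = total - 2 (network and broadcast)
Usable hosts: 262142


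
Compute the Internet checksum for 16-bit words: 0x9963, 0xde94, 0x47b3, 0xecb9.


Sum all words (with carry folding):
+ 0x9963 = 0x9963
+ 0xde94 = 0x77f8
+ 0x47b3 = 0xbfab
+ 0xecb9 = 0xac65
One's complement: ~0xac65
Checksum = 0x539a


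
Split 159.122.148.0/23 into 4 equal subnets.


New prefix = 23 + 2 = 25
Each subnet has 128 addresses
  159.122.148.0/25
  159.122.148.128/25
  159.122.149.0/25
  159.122.149.128/25
Subnets: 159.122.148.0/25, 159.122.148.128/25, 159.122.149.0/25, 159.122.149.128/25


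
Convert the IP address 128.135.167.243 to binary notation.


128 = 10000000
135 = 10000111
167 = 10100111
243 = 11110011
Binary: 10000000.10000111.10100111.11110011


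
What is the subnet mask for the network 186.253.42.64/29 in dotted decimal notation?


/29 means 29 network bits, 3 host bits
Binary: 11111111111111111111111111111000
Mask: 255.255.255.248


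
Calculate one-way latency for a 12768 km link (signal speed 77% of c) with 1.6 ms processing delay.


Speed = 0.77 * 3e5 km/s = 231000 km/s
Propagation delay = 12768 / 231000 = 0.0553 s = 55.2727 ms
Processing delay = 1.6 ms
Total one-way latency = 56.8727 ms


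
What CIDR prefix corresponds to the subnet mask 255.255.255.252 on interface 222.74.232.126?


Binary: 11111111.11111111.11111111.11111100
Count leading 1s
Prefix: /30


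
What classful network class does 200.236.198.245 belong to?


First octet: 200
Binary: 11001000
110xxxxx -> Class C (192-223)
Class C, default mask 255.255.255.0 (/24)


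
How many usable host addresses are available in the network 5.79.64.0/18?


Host bits = 32 - 18 = 14
Total addresses = 2^14 = 16384
Usable = total - 2 (network and broadcast)
Usable hosts: 16382


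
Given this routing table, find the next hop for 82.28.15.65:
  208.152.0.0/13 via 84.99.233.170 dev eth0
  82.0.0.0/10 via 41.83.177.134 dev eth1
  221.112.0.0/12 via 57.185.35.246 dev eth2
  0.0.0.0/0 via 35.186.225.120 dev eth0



Longest prefix match for 82.28.15.65:
  /13 208.152.0.0: no
  /10 82.0.0.0: MATCH
  /12 221.112.0.0: no
  /0 0.0.0.0: MATCH
Selected: next-hop 41.83.177.134 via eth1 (matched /10)


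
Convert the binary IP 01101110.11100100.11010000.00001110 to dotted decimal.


01101110 = 110
11100100 = 228
11010000 = 208
00001110 = 14
IP: 110.228.208.14


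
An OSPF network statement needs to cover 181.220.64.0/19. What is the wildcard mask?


Subnet mask: 255.255.224.0
Wildcard = 255.255.255.255 - subnet mask
255 - 255 = 0
255 - 255 = 0
255 - 224 = 31
255 - 0 = 255
Wildcard: 0.0.31.255


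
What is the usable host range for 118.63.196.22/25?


Network: 118.63.196.0
Broadcast: 118.63.196.127
First usable = network + 1
Last usable = broadcast - 1
Range: 118.63.196.1 to 118.63.196.126


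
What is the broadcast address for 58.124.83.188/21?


Network: 58.124.80.0/21
Host bits = 11
Set all host bits to 1:
Broadcast: 58.124.87.255


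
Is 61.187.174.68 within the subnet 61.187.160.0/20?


Subnet network: 61.187.160.0
Test IP AND mask: 61.187.160.0
Yes, 61.187.174.68 is in 61.187.160.0/20


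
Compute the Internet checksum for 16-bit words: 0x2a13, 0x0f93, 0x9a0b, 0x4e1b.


Sum all words (with carry folding):
+ 0x2a13 = 0x2a13
+ 0x0f93 = 0x39a6
+ 0x9a0b = 0xd3b1
+ 0x4e1b = 0x21cd
One's complement: ~0x21cd
Checksum = 0xde32


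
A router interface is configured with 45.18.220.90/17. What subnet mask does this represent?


/17 means 17 network bits, 15 host bits
Binary: 11111111111111111000000000000000
Mask: 255.255.128.0


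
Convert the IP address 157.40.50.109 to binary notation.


157 = 10011101
40 = 00101000
50 = 00110010
109 = 01101101
Binary: 10011101.00101000.00110010.01101101


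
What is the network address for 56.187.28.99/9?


IP:   00111000.10111011.00011100.01100011
Mask: 11111111.10000000.00000000.00000000
AND operation:
Net:  00111000.10000000.00000000.00000000
Network: 56.128.0.0/9


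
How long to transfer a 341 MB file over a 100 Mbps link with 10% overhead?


Effective throughput = 100 * (1 - 10/100) = 90 Mbps
File size in Mb = 341 * 8 = 2728 Mb
Time = 2728 / 90
Time = 30.3111 seconds


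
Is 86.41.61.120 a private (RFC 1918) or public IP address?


RFC 1918 private ranges:
  10.0.0.0/8 (10.0.0.0 - 10.255.255.255)
  172.16.0.0/12 (172.16.0.0 - 172.31.255.255)
  192.168.0.0/16 (192.168.0.0 - 192.168.255.255)
Public (not in any RFC 1918 range)


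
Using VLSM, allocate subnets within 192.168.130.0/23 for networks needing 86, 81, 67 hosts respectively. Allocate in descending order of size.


86 hosts -> /25 (126 usable): 192.168.130.0/25
81 hosts -> /25 (126 usable): 192.168.130.128/25
67 hosts -> /25 (126 usable): 192.168.131.0/25
Allocation: 192.168.130.0/25 (86 hosts, 126 usable); 192.168.130.128/25 (81 hosts, 126 usable); 192.168.131.0/25 (67 hosts, 126 usable)


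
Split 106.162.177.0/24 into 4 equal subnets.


New prefix = 24 + 2 = 26
Each subnet has 64 addresses
  106.162.177.0/26
  106.162.177.64/26
  106.162.177.128/26
  106.162.177.192/26
Subnets: 106.162.177.0/26, 106.162.177.64/26, 106.162.177.128/26, 106.162.177.192/26


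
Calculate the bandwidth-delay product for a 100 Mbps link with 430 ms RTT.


BDP = bandwidth * RTT
= 100 Mbps * 430 ms
= 100 * 1e6 * 430 / 1000 bits
= 43000000 bits
= 5375000 bytes
= 5249.0234 KB
BDP = 43000000 bits (5375000 bytes)


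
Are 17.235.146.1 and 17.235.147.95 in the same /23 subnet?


Mask: 255.255.254.0
17.235.146.1 AND mask = 17.235.146.0
17.235.147.95 AND mask = 17.235.146.0
Yes, same subnet (17.235.146.0)


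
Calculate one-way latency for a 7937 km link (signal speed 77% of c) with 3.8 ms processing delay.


Speed = 0.77 * 3e5 km/s = 231000 km/s
Propagation delay = 7937 / 231000 = 0.0344 s = 34.3593 ms
Processing delay = 3.8 ms
Total one-way latency = 38.1593 ms


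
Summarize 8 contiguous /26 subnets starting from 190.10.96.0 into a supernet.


Original prefix: /26
Number of subnets: 8 = 2^3
New prefix = 26 - 3 = 23
Supernet: 190.10.96.0/23


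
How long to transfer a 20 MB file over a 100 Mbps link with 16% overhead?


Effective throughput = 100 * (1 - 16/100) = 84 Mbps
File size in Mb = 20 * 8 = 160 Mb
Time = 160 / 84
Time = 1.9048 seconds


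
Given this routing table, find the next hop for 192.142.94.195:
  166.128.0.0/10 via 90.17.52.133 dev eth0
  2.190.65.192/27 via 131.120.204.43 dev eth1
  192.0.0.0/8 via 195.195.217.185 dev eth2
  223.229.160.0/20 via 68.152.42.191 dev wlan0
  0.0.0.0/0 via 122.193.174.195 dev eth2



Longest prefix match for 192.142.94.195:
  /10 166.128.0.0: no
  /27 2.190.65.192: no
  /8 192.0.0.0: MATCH
  /20 223.229.160.0: no
  /0 0.0.0.0: MATCH
Selected: next-hop 195.195.217.185 via eth2 (matched /8)


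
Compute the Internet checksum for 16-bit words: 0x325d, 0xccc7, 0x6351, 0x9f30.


Sum all words (with carry folding):
+ 0x325d = 0x325d
+ 0xccc7 = 0xff24
+ 0x6351 = 0x6276
+ 0x9f30 = 0x01a7
One's complement: ~0x01a7
Checksum = 0xfe58


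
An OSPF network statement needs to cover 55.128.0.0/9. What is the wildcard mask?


Subnet mask: 255.128.0.0
Wildcard = 255.255.255.255 - subnet mask
255 - 255 = 0
255 - 128 = 127
255 - 0 = 255
255 - 0 = 255
Wildcard: 0.127.255.255


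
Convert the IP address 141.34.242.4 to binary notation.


141 = 10001101
34 = 00100010
242 = 11110010
4 = 00000100
Binary: 10001101.00100010.11110010.00000100


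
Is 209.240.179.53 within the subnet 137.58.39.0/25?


Subnet network: 137.58.39.0
Test IP AND mask: 209.240.179.0
No, 209.240.179.53 is not in 137.58.39.0/25


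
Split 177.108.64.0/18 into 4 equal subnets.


New prefix = 18 + 2 = 20
Each subnet has 4096 addresses
  177.108.64.0/20
  177.108.80.0/20
  177.108.96.0/20
  177.108.112.0/20
Subnets: 177.108.64.0/20, 177.108.80.0/20, 177.108.96.0/20, 177.108.112.0/20


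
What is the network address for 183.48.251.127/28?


IP:   10110111.00110000.11111011.01111111
Mask: 11111111.11111111.11111111.11110000
AND operation:
Net:  10110111.00110000.11111011.01110000
Network: 183.48.251.112/28


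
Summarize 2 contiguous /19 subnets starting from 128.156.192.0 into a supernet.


Original prefix: /19
Number of subnets: 2 = 2^1
New prefix = 19 - 1 = 18
Supernet: 128.156.192.0/18


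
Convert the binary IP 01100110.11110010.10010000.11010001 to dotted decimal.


01100110 = 102
11110010 = 242
10010000 = 144
11010001 = 209
IP: 102.242.144.209


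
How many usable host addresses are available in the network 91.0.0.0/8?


Host bits = 32 - 8 = 24
Total addresses = 2^24 = 16777216
Usable = total - 2 (network and broadcast)
Usable hosts: 16777214


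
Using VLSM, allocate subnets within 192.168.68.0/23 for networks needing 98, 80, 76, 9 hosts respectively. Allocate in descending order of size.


98 hosts -> /25 (126 usable): 192.168.68.0/25
80 hosts -> /25 (126 usable): 192.168.68.128/25
76 hosts -> /25 (126 usable): 192.168.69.0/25
9 hosts -> /28 (14 usable): 192.168.69.128/28
Allocation: 192.168.68.0/25 (98 hosts, 126 usable); 192.168.68.128/25 (80 hosts, 126 usable); 192.168.69.0/25 (76 hosts, 126 usable); 192.168.69.128/28 (9 hosts, 14 usable)


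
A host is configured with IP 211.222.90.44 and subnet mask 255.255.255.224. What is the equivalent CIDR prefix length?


Binary: 11111111.11111111.11111111.11100000
Count leading 1s
Prefix: /27


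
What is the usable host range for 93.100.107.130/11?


Network: 93.96.0.0
Broadcast: 93.127.255.255
First usable = network + 1
Last usable = broadcast - 1
Range: 93.96.0.1 to 93.127.255.254


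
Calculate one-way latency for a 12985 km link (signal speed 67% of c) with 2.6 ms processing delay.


Speed = 0.67 * 3e5 km/s = 201000 km/s
Propagation delay = 12985 / 201000 = 0.0646 s = 64.602 ms
Processing delay = 2.6 ms
Total one-way latency = 67.202 ms


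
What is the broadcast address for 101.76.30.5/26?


Network: 101.76.30.0/26
Host bits = 6
Set all host bits to 1:
Broadcast: 101.76.30.63


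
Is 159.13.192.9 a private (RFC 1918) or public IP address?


RFC 1918 private ranges:
  10.0.0.0/8 (10.0.0.0 - 10.255.255.255)
  172.16.0.0/12 (172.16.0.0 - 172.31.255.255)
  192.168.0.0/16 (192.168.0.0 - 192.168.255.255)
Public (not in any RFC 1918 range)


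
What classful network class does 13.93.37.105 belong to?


First octet: 13
Binary: 00001101
0xxxxxxx -> Class A (1-126)
Class A, default mask 255.0.0.0 (/8)


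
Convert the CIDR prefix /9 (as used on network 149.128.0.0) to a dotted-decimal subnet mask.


/9 means 9 network bits, 23 host bits
Binary: 11111111100000000000000000000000
Mask: 255.128.0.0


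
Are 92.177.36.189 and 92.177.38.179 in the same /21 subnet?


Mask: 255.255.248.0
92.177.36.189 AND mask = 92.177.32.0
92.177.38.179 AND mask = 92.177.32.0
Yes, same subnet (92.177.32.0)


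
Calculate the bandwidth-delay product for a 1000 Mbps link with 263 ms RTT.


BDP = bandwidth * RTT
= 1000 Mbps * 263 ms
= 1000 * 1e6 * 263 / 1000 bits
= 263000000 bits
= 32875000 bytes
= 32104.4922 KB
BDP = 263000000 bits (32875000 bytes)


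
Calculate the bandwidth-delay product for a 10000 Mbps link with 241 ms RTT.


BDP = bandwidth * RTT
= 10000 Mbps * 241 ms
= 10000 * 1e6 * 241 / 1000 bits
= 2410000000 bits
= 301250000 bytes
= 294189.4531 KB
BDP = 2410000000 bits (301250000 bytes)


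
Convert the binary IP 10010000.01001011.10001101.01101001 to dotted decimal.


10010000 = 144
01001011 = 75
10001101 = 141
01101001 = 105
IP: 144.75.141.105


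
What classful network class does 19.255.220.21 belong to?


First octet: 19
Binary: 00010011
0xxxxxxx -> Class A (1-126)
Class A, default mask 255.0.0.0 (/8)


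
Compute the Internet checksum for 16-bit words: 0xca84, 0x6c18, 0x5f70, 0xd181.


Sum all words (with carry folding):
+ 0xca84 = 0xca84
+ 0x6c18 = 0x369d
+ 0x5f70 = 0x960d
+ 0xd181 = 0x678f
One's complement: ~0x678f
Checksum = 0x9870


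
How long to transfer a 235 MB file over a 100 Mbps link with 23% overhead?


Effective throughput = 100 * (1 - 23/100) = 77 Mbps
File size in Mb = 235 * 8 = 1880 Mb
Time = 1880 / 77
Time = 24.4156 seconds


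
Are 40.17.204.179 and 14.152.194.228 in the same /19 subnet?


Mask: 255.255.224.0
40.17.204.179 AND mask = 40.17.192.0
14.152.194.228 AND mask = 14.152.192.0
No, different subnets (40.17.192.0 vs 14.152.192.0)


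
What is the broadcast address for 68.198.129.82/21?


Network: 68.198.128.0/21
Host bits = 11
Set all host bits to 1:
Broadcast: 68.198.135.255


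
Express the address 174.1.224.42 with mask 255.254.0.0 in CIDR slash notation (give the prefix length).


Binary: 11111111.11111110.00000000.00000000
Count leading 1s
Prefix: /15


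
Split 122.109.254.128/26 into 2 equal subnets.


New prefix = 26 + 1 = 27
Each subnet has 32 addresses
  122.109.254.128/27
  122.109.254.160/27
Subnets: 122.109.254.128/27, 122.109.254.160/27


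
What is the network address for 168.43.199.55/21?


IP:   10101000.00101011.11000111.00110111
Mask: 11111111.11111111.11111000.00000000
AND operation:
Net:  10101000.00101011.11000000.00000000
Network: 168.43.192.0/21


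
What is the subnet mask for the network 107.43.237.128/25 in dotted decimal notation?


/25 means 25 network bits, 7 host bits
Binary: 11111111111111111111111110000000
Mask: 255.255.255.128


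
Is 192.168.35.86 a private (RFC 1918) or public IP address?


RFC 1918 private ranges:
  10.0.0.0/8 (10.0.0.0 - 10.255.255.255)
  172.16.0.0/12 (172.16.0.0 - 172.31.255.255)
  192.168.0.0/16 (192.168.0.0 - 192.168.255.255)
Private (in 192.168.0.0/16)


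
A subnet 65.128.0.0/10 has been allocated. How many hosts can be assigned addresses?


Host bits = 32 - 10 = 22
Total addresses = 2^22 = 4194304
Usable = total - 2 (network and broadcast)
Usable hosts: 4194302


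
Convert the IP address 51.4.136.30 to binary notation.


51 = 00110011
4 = 00000100
136 = 10001000
30 = 00011110
Binary: 00110011.00000100.10001000.00011110


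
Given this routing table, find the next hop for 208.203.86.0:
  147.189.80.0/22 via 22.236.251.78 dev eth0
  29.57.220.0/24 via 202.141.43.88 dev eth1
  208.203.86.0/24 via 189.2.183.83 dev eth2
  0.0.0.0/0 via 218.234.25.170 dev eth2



Longest prefix match for 208.203.86.0:
  /22 147.189.80.0: no
  /24 29.57.220.0: no
  /24 208.203.86.0: MATCH
  /0 0.0.0.0: MATCH
Selected: next-hop 189.2.183.83 via eth2 (matched /24)


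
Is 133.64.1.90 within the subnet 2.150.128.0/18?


Subnet network: 2.150.128.0
Test IP AND mask: 133.64.0.0
No, 133.64.1.90 is not in 2.150.128.0/18


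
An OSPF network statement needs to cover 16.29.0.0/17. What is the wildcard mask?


Subnet mask: 255.255.128.0
Wildcard = 255.255.255.255 - subnet mask
255 - 255 = 0
255 - 255 = 0
255 - 128 = 127
255 - 0 = 255
Wildcard: 0.0.127.255


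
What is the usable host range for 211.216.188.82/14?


Network: 211.216.0.0
Broadcast: 211.219.255.255
First usable = network + 1
Last usable = broadcast - 1
Range: 211.216.0.1 to 211.219.255.254


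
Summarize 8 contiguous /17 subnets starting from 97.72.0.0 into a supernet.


Original prefix: /17
Number of subnets: 8 = 2^3
New prefix = 17 - 3 = 14
Supernet: 97.72.0.0/14


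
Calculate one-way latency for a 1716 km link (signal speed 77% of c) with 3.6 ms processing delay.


Speed = 0.77 * 3e5 km/s = 231000 km/s
Propagation delay = 1716 / 231000 = 0.0074 s = 7.4286 ms
Processing delay = 3.6 ms
Total one-way latency = 11.0286 ms


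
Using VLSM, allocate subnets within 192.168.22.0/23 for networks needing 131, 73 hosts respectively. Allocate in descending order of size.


131 hosts -> /24 (254 usable): 192.168.22.0/24
73 hosts -> /25 (126 usable): 192.168.23.0/25
Allocation: 192.168.22.0/24 (131 hosts, 254 usable); 192.168.23.0/25 (73 hosts, 126 usable)


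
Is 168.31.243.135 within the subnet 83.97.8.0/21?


Subnet network: 83.97.8.0
Test IP AND mask: 168.31.240.0
No, 168.31.243.135 is not in 83.97.8.0/21


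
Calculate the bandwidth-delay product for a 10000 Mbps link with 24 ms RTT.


BDP = bandwidth * RTT
= 10000 Mbps * 24 ms
= 10000 * 1e6 * 24 / 1000 bits
= 240000000 bits
= 30000000 bytes
= 29296.875 KB
BDP = 240000000 bits (30000000 bytes)


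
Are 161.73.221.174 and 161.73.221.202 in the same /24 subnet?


Mask: 255.255.255.0
161.73.221.174 AND mask = 161.73.221.0
161.73.221.202 AND mask = 161.73.221.0
Yes, same subnet (161.73.221.0)


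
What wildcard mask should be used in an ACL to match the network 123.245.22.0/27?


Subnet mask: 255.255.255.224
Wildcard = 255.255.255.255 - subnet mask
255 - 255 = 0
255 - 255 = 0
255 - 255 = 0
255 - 224 = 31
Wildcard: 0.0.0.31


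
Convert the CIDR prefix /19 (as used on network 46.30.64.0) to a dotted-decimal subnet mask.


/19 means 19 network bits, 13 host bits
Binary: 11111111111111111110000000000000
Mask: 255.255.224.0


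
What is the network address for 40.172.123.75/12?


IP:   00101000.10101100.01111011.01001011
Mask: 11111111.11110000.00000000.00000000
AND operation:
Net:  00101000.10100000.00000000.00000000
Network: 40.160.0.0/12


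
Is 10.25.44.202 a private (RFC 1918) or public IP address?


RFC 1918 private ranges:
  10.0.0.0/8 (10.0.0.0 - 10.255.255.255)
  172.16.0.0/12 (172.16.0.0 - 172.31.255.255)
  192.168.0.0/16 (192.168.0.0 - 192.168.255.255)
Private (in 10.0.0.0/8)


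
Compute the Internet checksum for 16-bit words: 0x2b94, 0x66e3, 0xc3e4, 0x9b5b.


Sum all words (with carry folding):
+ 0x2b94 = 0x2b94
+ 0x66e3 = 0x9277
+ 0xc3e4 = 0x565c
+ 0x9b5b = 0xf1b7
One's complement: ~0xf1b7
Checksum = 0x0e48


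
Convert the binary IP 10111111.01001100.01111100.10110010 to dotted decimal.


10111111 = 191
01001100 = 76
01111100 = 124
10110010 = 178
IP: 191.76.124.178


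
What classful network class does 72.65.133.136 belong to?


First octet: 72
Binary: 01001000
0xxxxxxx -> Class A (1-126)
Class A, default mask 255.0.0.0 (/8)


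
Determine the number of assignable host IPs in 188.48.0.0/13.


Host bits = 32 - 13 = 19
Total addresses = 2^19 = 524288
Usable = total - 2 (network and broadcast)
Usable hosts: 524286


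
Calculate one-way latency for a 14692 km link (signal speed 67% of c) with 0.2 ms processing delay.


Speed = 0.67 * 3e5 km/s = 201000 km/s
Propagation delay = 14692 / 201000 = 0.0731 s = 73.0945 ms
Processing delay = 0.2 ms
Total one-way latency = 73.2945 ms


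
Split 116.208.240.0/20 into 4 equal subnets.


New prefix = 20 + 2 = 22
Each subnet has 1024 addresses
  116.208.240.0/22
  116.208.244.0/22
  116.208.248.0/22
  116.208.252.0/22
Subnets: 116.208.240.0/22, 116.208.244.0/22, 116.208.248.0/22, 116.208.252.0/22


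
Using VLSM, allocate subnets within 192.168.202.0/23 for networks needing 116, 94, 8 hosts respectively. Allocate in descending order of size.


116 hosts -> /25 (126 usable): 192.168.202.0/25
94 hosts -> /25 (126 usable): 192.168.202.128/25
8 hosts -> /28 (14 usable): 192.168.203.0/28
Allocation: 192.168.202.0/25 (116 hosts, 126 usable); 192.168.202.128/25 (94 hosts, 126 usable); 192.168.203.0/28 (8 hosts, 14 usable)


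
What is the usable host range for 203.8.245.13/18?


Network: 203.8.192.0
Broadcast: 203.8.255.255
First usable = network + 1
Last usable = broadcast - 1
Range: 203.8.192.1 to 203.8.255.254


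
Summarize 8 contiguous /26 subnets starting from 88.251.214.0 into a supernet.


Original prefix: /26
Number of subnets: 8 = 2^3
New prefix = 26 - 3 = 23
Supernet: 88.251.214.0/23


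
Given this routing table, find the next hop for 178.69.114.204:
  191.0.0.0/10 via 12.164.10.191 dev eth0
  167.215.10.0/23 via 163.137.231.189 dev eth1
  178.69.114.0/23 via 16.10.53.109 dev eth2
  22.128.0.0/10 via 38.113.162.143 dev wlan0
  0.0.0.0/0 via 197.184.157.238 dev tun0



Longest prefix match for 178.69.114.204:
  /10 191.0.0.0: no
  /23 167.215.10.0: no
  /23 178.69.114.0: MATCH
  /10 22.128.0.0: no
  /0 0.0.0.0: MATCH
Selected: next-hop 16.10.53.109 via eth2 (matched /23)


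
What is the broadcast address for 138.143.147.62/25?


Network: 138.143.147.0/25
Host bits = 7
Set all host bits to 1:
Broadcast: 138.143.147.127


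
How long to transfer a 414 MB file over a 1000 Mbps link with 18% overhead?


Effective throughput = 1000 * (1 - 18/100) = 820.0 Mbps
File size in Mb = 414 * 8 = 3312 Mb
Time = 3312 / 820.0
Time = 4.039 seconds


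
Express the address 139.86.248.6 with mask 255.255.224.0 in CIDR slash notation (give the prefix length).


Binary: 11111111.11111111.11100000.00000000
Count leading 1s
Prefix: /19


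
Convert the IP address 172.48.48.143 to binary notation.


172 = 10101100
48 = 00110000
48 = 00110000
143 = 10001111
Binary: 10101100.00110000.00110000.10001111


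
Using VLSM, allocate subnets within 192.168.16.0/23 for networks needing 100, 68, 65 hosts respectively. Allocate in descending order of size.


100 hosts -> /25 (126 usable): 192.168.16.0/25
68 hosts -> /25 (126 usable): 192.168.16.128/25
65 hosts -> /25 (126 usable): 192.168.17.0/25
Allocation: 192.168.16.0/25 (100 hosts, 126 usable); 192.168.16.128/25 (68 hosts, 126 usable); 192.168.17.0/25 (65 hosts, 126 usable)


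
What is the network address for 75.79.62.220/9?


IP:   01001011.01001111.00111110.11011100
Mask: 11111111.10000000.00000000.00000000
AND operation:
Net:  01001011.00000000.00000000.00000000
Network: 75.0.0.0/9


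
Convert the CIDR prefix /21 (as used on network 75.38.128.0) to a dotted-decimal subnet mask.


/21 means 21 network bits, 11 host bits
Binary: 11111111111111111111100000000000
Mask: 255.255.248.0


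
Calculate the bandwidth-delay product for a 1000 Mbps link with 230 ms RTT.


BDP = bandwidth * RTT
= 1000 Mbps * 230 ms
= 1000 * 1e6 * 230 / 1000 bits
= 230000000 bits
= 28750000 bytes
= 28076.1719 KB
BDP = 230000000 bits (28750000 bytes)


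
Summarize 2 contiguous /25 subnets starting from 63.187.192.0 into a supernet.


Original prefix: /25
Number of subnets: 2 = 2^1
New prefix = 25 - 1 = 24
Supernet: 63.187.192.0/24


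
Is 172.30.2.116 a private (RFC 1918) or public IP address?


RFC 1918 private ranges:
  10.0.0.0/8 (10.0.0.0 - 10.255.255.255)
  172.16.0.0/12 (172.16.0.0 - 172.31.255.255)
  192.168.0.0/16 (192.168.0.0 - 192.168.255.255)
Private (in 172.16.0.0/12)


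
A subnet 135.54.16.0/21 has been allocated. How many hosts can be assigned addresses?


Host bits = 32 - 21 = 11
Total addresses = 2^11 = 2048
Usable = total - 2 (network and broadcast)
Usable hosts: 2046


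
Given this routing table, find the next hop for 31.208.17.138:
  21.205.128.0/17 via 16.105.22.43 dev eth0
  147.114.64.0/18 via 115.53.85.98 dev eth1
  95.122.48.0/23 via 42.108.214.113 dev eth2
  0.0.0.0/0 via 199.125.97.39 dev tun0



Longest prefix match for 31.208.17.138:
  /17 21.205.128.0: no
  /18 147.114.64.0: no
  /23 95.122.48.0: no
  /0 0.0.0.0: MATCH
Selected: next-hop 199.125.97.39 via tun0 (matched /0)


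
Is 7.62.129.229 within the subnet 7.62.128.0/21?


Subnet network: 7.62.128.0
Test IP AND mask: 7.62.128.0
Yes, 7.62.129.229 is in 7.62.128.0/21


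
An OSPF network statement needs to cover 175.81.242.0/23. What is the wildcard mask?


Subnet mask: 255.255.254.0
Wildcard = 255.255.255.255 - subnet mask
255 - 255 = 0
255 - 255 = 0
255 - 254 = 1
255 - 0 = 255
Wildcard: 0.0.1.255


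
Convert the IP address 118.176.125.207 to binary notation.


118 = 01110110
176 = 10110000
125 = 01111101
207 = 11001111
Binary: 01110110.10110000.01111101.11001111


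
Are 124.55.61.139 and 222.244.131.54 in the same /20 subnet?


Mask: 255.255.240.0
124.55.61.139 AND mask = 124.55.48.0
222.244.131.54 AND mask = 222.244.128.0
No, different subnets (124.55.48.0 vs 222.244.128.0)


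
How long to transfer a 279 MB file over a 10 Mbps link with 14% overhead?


Effective throughput = 10 * (1 - 14/100) = 8.6 Mbps
File size in Mb = 279 * 8 = 2232 Mb
Time = 2232 / 8.6
Time = 259.5349 seconds


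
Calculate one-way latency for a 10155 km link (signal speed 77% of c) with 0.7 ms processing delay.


Speed = 0.77 * 3e5 km/s = 231000 km/s
Propagation delay = 10155 / 231000 = 0.044 s = 43.961 ms
Processing delay = 0.7 ms
Total one-way latency = 44.661 ms


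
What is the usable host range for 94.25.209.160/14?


Network: 94.24.0.0
Broadcast: 94.27.255.255
First usable = network + 1
Last usable = broadcast - 1
Range: 94.24.0.1 to 94.27.255.254


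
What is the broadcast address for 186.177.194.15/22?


Network: 186.177.192.0/22
Host bits = 10
Set all host bits to 1:
Broadcast: 186.177.195.255


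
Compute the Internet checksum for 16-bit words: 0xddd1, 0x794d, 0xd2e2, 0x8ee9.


Sum all words (with carry folding):
+ 0xddd1 = 0xddd1
+ 0x794d = 0x571f
+ 0xd2e2 = 0x2a02
+ 0x8ee9 = 0xb8eb
One's complement: ~0xb8eb
Checksum = 0x4714


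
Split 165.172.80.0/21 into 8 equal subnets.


New prefix = 21 + 3 = 24
Each subnet has 256 addresses
  165.172.80.0/24
  165.172.81.0/24
  165.172.82.0/24
  165.172.83.0/24
  165.172.84.0/24
  165.172.85.0/24
  165.172.86.0/24
  165.172.87.0/24
Subnets: 165.172.80.0/24, 165.172.81.0/24, 165.172.82.0/24, 165.172.83.0/24, 165.172.84.0/24, 165.172.85.0/24, 165.172.86.0/24, 165.172.87.0/24


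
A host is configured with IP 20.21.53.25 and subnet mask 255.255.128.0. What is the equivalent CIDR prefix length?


Binary: 11111111.11111111.10000000.00000000
Count leading 1s
Prefix: /17


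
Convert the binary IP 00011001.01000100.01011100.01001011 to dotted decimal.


00011001 = 25
01000100 = 68
01011100 = 92
01001011 = 75
IP: 25.68.92.75


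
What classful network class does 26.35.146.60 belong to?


First octet: 26
Binary: 00011010
0xxxxxxx -> Class A (1-126)
Class A, default mask 255.0.0.0 (/8)


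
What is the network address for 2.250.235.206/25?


IP:   00000010.11111010.11101011.11001110
Mask: 11111111.11111111.11111111.10000000
AND operation:
Net:  00000010.11111010.11101011.10000000
Network: 2.250.235.128/25


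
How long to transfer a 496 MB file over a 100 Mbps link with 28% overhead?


Effective throughput = 100 * (1 - 28/100) = 72 Mbps
File size in Mb = 496 * 8 = 3968 Mb
Time = 3968 / 72
Time = 55.1111 seconds


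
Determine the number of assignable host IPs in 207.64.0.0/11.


Host bits = 32 - 11 = 21
Total addresses = 2^21 = 2097152
Usable = total - 2 (network and broadcast)
Usable hosts: 2097150
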